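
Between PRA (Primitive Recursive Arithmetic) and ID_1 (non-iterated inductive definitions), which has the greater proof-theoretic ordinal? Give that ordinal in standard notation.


Proof-theoretic ordinal of PRA (Primitive Recursive Arithmetic): omega^omega
Proof-theoretic ordinal of ID_1 (non-iterated inductive definitions): psi_0(epsilon_{Omega+1})
Comparing: omega^omega < psi_0(epsilon_{Omega+1}).
The larger ordinal is psi_0(epsilon_{Omega+1}) (from ID_1 (non-iterated inductive definitions)).

psi_0(epsilon_{Omega+1})


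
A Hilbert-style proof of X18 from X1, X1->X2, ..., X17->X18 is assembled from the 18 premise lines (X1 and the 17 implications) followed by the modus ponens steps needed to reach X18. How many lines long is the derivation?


We have 18 premise lines: X1 and 17 implications.
Each implication is detached once by MP, giving 17 MP lines.
18 premise lines + 17 MP lines = 35 total lines.

35


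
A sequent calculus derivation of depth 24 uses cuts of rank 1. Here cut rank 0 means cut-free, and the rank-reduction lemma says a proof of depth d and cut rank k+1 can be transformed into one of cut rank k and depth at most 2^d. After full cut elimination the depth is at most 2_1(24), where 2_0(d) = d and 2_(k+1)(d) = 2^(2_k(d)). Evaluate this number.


Each rank reduction sends depth d to at most 2^d; cut rank r needs r reductions.
2_0(24) = 24
2_1(24) = 2^24 = 16777216
Cut-free depth bound = 16777216

16777216


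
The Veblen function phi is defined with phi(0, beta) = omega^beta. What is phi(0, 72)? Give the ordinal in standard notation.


phi(0, 72):
phi(0, beta) = omega^beta by definition.
phi(0, 72) = omega^72

omega^72


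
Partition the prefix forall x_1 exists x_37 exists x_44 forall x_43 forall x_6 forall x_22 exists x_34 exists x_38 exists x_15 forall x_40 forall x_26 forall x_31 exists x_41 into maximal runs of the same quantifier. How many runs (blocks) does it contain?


Alternations = 5.
Blocks = alternations + 1 = 6

6


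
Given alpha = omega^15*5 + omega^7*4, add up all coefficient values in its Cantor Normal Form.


CNF: omega^15*5 + omega^7*4
Coefficients: 5 + 4 = 9

9


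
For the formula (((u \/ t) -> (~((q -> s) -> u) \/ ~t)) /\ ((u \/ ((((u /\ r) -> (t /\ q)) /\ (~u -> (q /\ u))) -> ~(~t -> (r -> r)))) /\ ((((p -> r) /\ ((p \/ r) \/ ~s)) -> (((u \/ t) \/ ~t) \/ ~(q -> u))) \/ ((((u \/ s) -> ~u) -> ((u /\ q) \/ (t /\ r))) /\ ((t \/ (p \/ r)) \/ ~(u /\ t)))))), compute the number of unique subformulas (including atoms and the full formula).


Formula: (((u \/ t) -> (~((q -> s) -> u) \/ ~t)) /\ ((u \/ ((((u /\ r) -> (t /\ q)) /\ (~u -> (q /\ u))) -> ~(~t -> (r -> r)))) /\ ((((p -> r) /\ ((p \/ r) \/ ~s)) -> (((u \/ t) \/ ~t) \/ ~(q -> u))) \/ ((((u \/ s) -> ~u) -> ((u /\ q) \/ (t /\ r))) /\ ((t \/ (p \/ r)) \/ ~(u /\ t))))))
Subformulas found:
  1. r
  2. p
  3. q
  4. u
  5. s
  6. t
  7. ~t
  8. ~u
  9. ~s
  10. (t /\ r)
  11. (u /\ t)
  12. (u /\ r)
  13. (q -> u)
  14. (u \/ t)
  15. (r -> r)
  16. (u \/ s)
  17. (q /\ u)
  18. (q -> s)
  19. (t /\ q)
  20. (p -> r)
  21. (u /\ q)
  22. (p \/ r)
  23. ~(u /\ t)
  24. ~(q -> u)
  25. ((q -> s) -> u)
  26. (t \/ (p \/ r))
  27. ~((q -> s) -> u)
  28. ((u \/ t) \/ ~t)
  29. ((u \/ s) -> ~u)
  30. (~u -> (q /\ u))
  31. ((p \/ r) \/ ~s)
  32. (~t -> (r -> r))
  33. ~(~t -> (r -> r))
  34. ((u /\ r) -> (t /\ q))
  35. ((u /\ q) \/ (t /\ r))
  36. (~((q -> s) -> u) \/ ~t)
  37. ((p -> r) /\ ((p \/ r) \/ ~s))
  38. ((t \/ (p \/ r)) \/ ~(u /\ t))
  39. (((u \/ t) \/ ~t) \/ ~(q -> u))
  40. ((u \/ t) -> (~((q -> s) -> u) \/ ~t))
  41. (((u \/ s) -> ~u) -> ((u /\ q) \/ (t /\ r)))
  42. (((u /\ r) -> (t /\ q)) /\ (~u -> (q /\ u)))
  43. (((p -> r) /\ ((p \/ r) \/ ~s)) -> (((u \/ t) \/ ~t) \/ ~(q -> u)))
  44. ((((u /\ r) -> (t /\ q)) /\ (~u -> (q /\ u))) -> ~(~t -> (r -> r)))
  45. (u \/ ((((u /\ r) -> (t /\ q)) /\ (~u -> (q /\ u))) -> ~(~t -> (r -> r))))
  46. ((((u \/ s) -> ~u) -> ((u /\ q) \/ (t /\ r))) /\ ((t \/ (p \/ r)) \/ ~(u /\ t)))
  47. ((((p -> r) /\ ((p \/ r) \/ ~s)) -> (((u \/ t) \/ ~t) \/ ~(q -> u))) \/ ((((u \/ s) -> ~u) -> ((u /\ q) \/ (t /\ r))) /\ ((t \/ (p \/ r)) \/ ~(u /\ t))))
  48. ((u \/ ((((u /\ r) -> (t /\ q)) /\ (~u -> (q /\ u))) -> ~(~t -> (r -> r)))) /\ ((((p -> r) /\ ((p \/ r) \/ ~s)) -> (((u \/ t) \/ ~t) \/ ~(q -> u))) \/ ((((u \/ s) -> ~u) -> ((u /\ q) \/ (t /\ r))) /\ ((t \/ (p \/ r)) \/ ~(u /\ t)))))
  49. (((u \/ t) -> (~((q -> s) -> u) \/ ~t)) /\ ((u \/ ((((u /\ r) -> (t /\ q)) /\ (~u -> (q /\ u))) -> ~(~t -> (r -> r)))) /\ ((((p -> r) /\ ((p \/ r) \/ ~s)) -> (((u \/ t) \/ ~t) \/ ~(q -> u))) \/ ((((u \/ s) -> ~u) -> ((u /\ q) \/ (t /\ r))) /\ ((t \/ (p \/ r)) \/ ~(u /\ t))))))
Total distinct subformulas = 49

49


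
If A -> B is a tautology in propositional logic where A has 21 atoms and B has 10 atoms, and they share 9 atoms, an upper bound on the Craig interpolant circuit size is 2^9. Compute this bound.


Shared atoms = 9
Craig interpolant size bound = 2^9
= 512

512


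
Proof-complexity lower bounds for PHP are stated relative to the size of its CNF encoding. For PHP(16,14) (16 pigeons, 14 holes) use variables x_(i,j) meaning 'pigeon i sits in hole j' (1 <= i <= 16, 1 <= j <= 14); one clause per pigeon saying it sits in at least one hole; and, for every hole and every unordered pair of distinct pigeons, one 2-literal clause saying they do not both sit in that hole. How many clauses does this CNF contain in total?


PHP(16,14): 16 pigeons, 14 holes, 16*14 = 224 variables.
- pigeon clauses: one per pigeon -> 16 clauses
- hole clauses: 14 holes * C(16,2) = 14 * 120 -> 1680 clauses
Total clauses = 16 + 1680 = 1696

1696


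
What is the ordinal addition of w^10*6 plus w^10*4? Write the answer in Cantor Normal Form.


Ordinal addition w^10*6 + w^10*4:
Both terms have the same exponent 10.
w^e*c + w^e*d = w^e*(c+d).
Result = w^10*(6+4) = w^10*10

w^10*10


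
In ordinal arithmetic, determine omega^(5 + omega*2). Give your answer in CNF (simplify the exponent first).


omega^(5 + omega*2):
In ordinal addition a term is absorbed by a following term of strictly larger exponent: 0 < 1, so 5 + omega*2 = omega*2.
omega raised to a CNF ordinal is a single CNF term: Result = omega^(omega*2)

omega^(omega*2)


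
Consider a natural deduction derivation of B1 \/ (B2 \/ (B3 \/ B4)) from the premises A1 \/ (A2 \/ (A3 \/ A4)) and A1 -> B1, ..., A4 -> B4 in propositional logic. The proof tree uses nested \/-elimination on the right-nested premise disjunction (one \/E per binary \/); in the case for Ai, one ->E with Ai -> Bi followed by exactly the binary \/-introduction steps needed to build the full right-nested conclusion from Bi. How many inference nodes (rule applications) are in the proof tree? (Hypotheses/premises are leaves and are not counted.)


Constructive dilemma with 4 branches, all disjunctions right-nested:
- \/E: the premise has 3 binary \/, each eliminated once: 3 nodes.
- ->E: one per case (Ai with Ai -> Bi gives Bi): 4 nodes.
- \/I: in case i < n, Bi needs 1 step to form Bi \/ (B(i+1) \/ ...) and then i-1 steps to prepend B(i-1), ..., B1, i.e. i steps; in case i = n, B4 needs 3 prepend steps.
  \/I total = (1 + 2 + ... + 3) + 3 = 6 + 3 = 9 nodes.
Total = 3 + 4 + 9 = 16

16


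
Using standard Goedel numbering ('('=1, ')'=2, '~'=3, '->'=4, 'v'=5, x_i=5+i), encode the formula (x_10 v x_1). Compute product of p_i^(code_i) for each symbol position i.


Formula: (x_10 v x_1)
Symbol codes: [1, 15, 5, 6, 2]
Primes: [2, 3, 5, 7, 11]
p_1^1 = 2^1 = 2
p_2^15 = 3^15 = 14348907
p_3^5 = 5^5 = 3125
p_4^6 = 7^6 = 117649
p_5^2 = 11^2 = 121
Product = 1276651760730018750

1276651760730018750


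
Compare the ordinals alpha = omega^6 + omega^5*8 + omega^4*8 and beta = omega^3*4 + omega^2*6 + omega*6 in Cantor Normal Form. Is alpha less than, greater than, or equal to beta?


Compare term by term from highest exponent:
alpha = omega^6 + omega^5*8 + omega^4*8
beta = omega^3*4 + omega^2*6 + omega*6
Term 1: alpha has omega^6*1, beta has omega^3*4
Term 2: alpha has omega^5*8, beta has omega^2*6
Term 3: alpha has omega^4*8, beta has omega^1*6
Result: alpha > beta

alpha > beta


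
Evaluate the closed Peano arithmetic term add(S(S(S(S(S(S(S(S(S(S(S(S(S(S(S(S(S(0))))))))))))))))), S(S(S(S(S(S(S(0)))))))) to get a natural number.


add(S^17(0), S^7(0)):
S^17(0) = 17
S^7(0) = 7
17 + 7 = 24

24


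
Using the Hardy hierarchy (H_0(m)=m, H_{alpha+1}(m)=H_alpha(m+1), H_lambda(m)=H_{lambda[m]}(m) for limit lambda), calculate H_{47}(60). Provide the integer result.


H_47(60):
For finite ordinals k, H_k(n) = n + k (each successor step adds 1).
H_47(60) = 60 + 47 = 107

107


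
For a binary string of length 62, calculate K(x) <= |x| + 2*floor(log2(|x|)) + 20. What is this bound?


floor(log2(62)) = 5
2 * 5 = 10
K(x) <= 62 + 10 + 20 = 92

92


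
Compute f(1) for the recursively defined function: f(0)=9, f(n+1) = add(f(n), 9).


f(0) = 9
f(1) = add(f(0), 9) = add(9, 9) = 18


18


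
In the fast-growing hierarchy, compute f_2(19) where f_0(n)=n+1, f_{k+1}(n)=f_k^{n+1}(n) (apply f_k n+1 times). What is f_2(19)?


f_2(19) = f_1^20(19)
f_1(m) = 2m + 1.
Iterating: f_1^k(n) = 2^k*(n+1) - 1.
f_2(19) = 2^20*(19+1) - 1 = 1048576*20 - 1 = 20971519

20971519


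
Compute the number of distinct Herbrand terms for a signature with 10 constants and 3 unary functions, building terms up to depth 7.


Herbrand terms by depth:
Depth 0: 10 constants
Depth 1: 30 new terms (running total: 40)
Depth 2: 90 new terms (running total: 130)
Depth 3: 270 new terms (running total: 400)
Depth 4: 810 new terms (running total: 1210)
Depth 5: 2430 new terms (running total: 3640)
Depth 6: 7290 new terms (running total: 10930)
Depth 7: 21870 new terms (running total: 32800)
Total distinct ground terms = 32800

32800


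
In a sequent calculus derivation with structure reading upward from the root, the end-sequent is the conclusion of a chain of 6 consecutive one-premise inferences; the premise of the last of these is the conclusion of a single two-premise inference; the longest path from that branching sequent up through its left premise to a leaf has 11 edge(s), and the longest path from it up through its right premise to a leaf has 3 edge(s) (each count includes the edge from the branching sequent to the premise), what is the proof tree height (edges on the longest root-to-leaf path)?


Longest path through the left premise: 11 edges (measured from the branching sequent)
Longest path through the right premise: 3 edges
Height of the subtree rooted at the branching sequent: max(11, 3) = 11
The branching sequent sits 6 edges above the root (the chain of one-premise inferences), so height = 11 + 6 = 17

17


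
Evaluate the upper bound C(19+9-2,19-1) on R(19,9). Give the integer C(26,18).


R(19,9) <= C(19+9-2, 19-1) = C(26, 18)
C(26, 18) = 26! / (18! * 8!)
= 1562275

1562275


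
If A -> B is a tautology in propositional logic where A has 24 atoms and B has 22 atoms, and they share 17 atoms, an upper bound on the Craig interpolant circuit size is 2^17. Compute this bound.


Shared atoms = 17
Craig interpolant size bound = 2^17
= 131072

131072


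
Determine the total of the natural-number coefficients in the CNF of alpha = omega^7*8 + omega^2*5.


CNF: omega^7*8 + omega^2*5
Coefficients: 8 + 5 = 13

13


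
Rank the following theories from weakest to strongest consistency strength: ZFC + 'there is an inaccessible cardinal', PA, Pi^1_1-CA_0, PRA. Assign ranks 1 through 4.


Ordering by consistency strength:
1. PRA
2. PA
3. Pi^1_1-CA_0
4. ZFC + 'there is an inaccessible cardinal'


ZFC + 'there is an inaccessible cardinal'=4, PA=2, Pi^1_1-CA_0=3, PRA=1


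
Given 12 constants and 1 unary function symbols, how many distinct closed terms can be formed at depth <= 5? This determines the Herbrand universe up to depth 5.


Herbrand terms by depth:
Depth 0: 12 constants
Depth 1: 12 new terms (running total: 24)
Depth 2: 12 new terms (running total: 36)
Depth 3: 12 new terms (running total: 48)
Depth 4: 12 new terms (running total: 60)
Depth 5: 12 new terms (running total: 72)
Total distinct ground terms = 72

72


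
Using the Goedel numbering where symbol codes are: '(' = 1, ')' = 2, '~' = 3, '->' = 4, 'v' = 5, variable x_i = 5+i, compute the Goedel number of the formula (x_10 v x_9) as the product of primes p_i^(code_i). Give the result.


Formula: (x_10 v x_9)
Symbol codes: [1, 15, 5, 14, 2]
Primes: [2, 3, 5, 7, 11]
p_1^1 = 2^1 = 2
p_2^15 = 3^15 = 14348907
p_3^5 = 5^5 = 3125
p_4^14 = 7^14 = 678223072849
p_5^2 = 11^2 = 121
Product = 7359643346908172820018750

7359643346908172820018750


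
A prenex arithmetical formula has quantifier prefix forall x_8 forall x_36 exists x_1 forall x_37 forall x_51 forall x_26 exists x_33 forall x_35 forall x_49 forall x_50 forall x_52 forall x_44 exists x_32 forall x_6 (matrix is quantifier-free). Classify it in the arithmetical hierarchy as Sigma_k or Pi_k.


Leading quantifier is forall, so the class is Pi.
Number of quantifier blocks = alternations + 1 = 6 + 1 = 7.
Classification: Pi_7

Pi_7


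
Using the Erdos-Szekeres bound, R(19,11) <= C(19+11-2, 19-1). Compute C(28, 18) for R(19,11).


R(19,11) <= C(19+11-2, 19-1) = C(28, 18)
C(28, 18) = 28! / (18! * 10!)
= 13123110

13123110


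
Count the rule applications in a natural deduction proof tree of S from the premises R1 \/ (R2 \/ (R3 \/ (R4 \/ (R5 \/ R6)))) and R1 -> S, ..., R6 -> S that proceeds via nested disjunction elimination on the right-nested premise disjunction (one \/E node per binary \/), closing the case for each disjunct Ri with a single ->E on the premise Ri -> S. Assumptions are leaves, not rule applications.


The premise R1 \/ (R2 \/ (R3 \/ (R4 \/ (R5 \/ R6)))) contains 6 disjuncts, hence 5 binary \/ connectives.
- Each binary \/ is eliminated once: 5 \/E nodes.
- Each of the 6 cases Ri derives S by one ->E with Ri -> S: 6 ->E nodes.
Total = 5 + 6 = 11

11


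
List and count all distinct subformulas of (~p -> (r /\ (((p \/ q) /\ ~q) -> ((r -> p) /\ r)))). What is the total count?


Formula: (~p -> (r /\ (((p \/ q) /\ ~q) -> ((r -> p) /\ r))))
Subformulas found:
  1. q
  2. r
  3. p
  4. ~p
  5. ~q
  6. (p \/ q)
  7. (r -> p)
  8. ((r -> p) /\ r)
  9. ((p \/ q) /\ ~q)
  10. (((p \/ q) /\ ~q) -> ((r -> p) /\ r))
  11. (r /\ (((p \/ q) /\ ~q) -> ((r -> p) /\ r)))
  12. (~p -> (r /\ (((p \/ q) /\ ~q) -> ((r -> p) /\ r))))
Total distinct subformulas = 12

12


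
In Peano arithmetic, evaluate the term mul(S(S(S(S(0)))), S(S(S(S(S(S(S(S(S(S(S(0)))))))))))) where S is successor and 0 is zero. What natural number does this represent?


mul(S^4(0), S^11(0)):
S^4(0) = 4
S^11(0) = 11
4 * 11 = 44

44


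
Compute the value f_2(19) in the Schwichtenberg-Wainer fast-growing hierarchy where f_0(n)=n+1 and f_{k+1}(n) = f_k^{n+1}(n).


f_2(19) = f_1^20(19)
f_1(m) = 2m + 1.
Iterating: f_1^k(n) = 2^k*(n+1) - 1.
f_2(19) = 2^20*(19+1) - 1 = 1048576*20 - 1 = 20971519

20971519


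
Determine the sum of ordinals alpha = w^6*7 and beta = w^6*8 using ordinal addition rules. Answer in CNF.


Ordinal addition w^6*7 + w^6*8:
Both terms have the same exponent 6.
w^e*c + w^e*d = w^e*(c+d).
Result = w^6*(7+8) = w^6*15

w^6*15


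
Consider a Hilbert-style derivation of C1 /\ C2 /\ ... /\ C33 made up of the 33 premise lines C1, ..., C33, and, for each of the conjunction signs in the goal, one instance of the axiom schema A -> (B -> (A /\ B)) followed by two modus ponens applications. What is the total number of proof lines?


Conjoining 33 premises:
- 33 premise lines
- the goal has 32 conjunction signs; each costs 1 axiom instance + 2 MP = 3 lines: 3 * 32 = 96
Total = 33 + 96 = 129 lines.

129


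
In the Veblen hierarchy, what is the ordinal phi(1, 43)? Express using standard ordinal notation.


phi(1, 43):
phi(1, beta) = epsilon_beta (the beta-th epsilon number).
phi(1, 43) = epsilon_43

epsilon_43


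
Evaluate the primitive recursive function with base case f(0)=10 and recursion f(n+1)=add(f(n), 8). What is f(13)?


f(0) = 10
f(1) = add(f(0), 8) = add(10, 8) = 18
f(2) = add(f(1), 8) = add(18, 8) = 26
f(3) = add(f(2), 8) = add(26, 8) = 34
f(4) = add(f(3), 8) = add(34, 8) = 42
f(5) = add(f(4), 8) = add(42, 8) = 50
f(6) = add(f(5), 8) = add(50, 8) = 58
f(7) = add(f(6), 8) = add(58, 8) = 66
f(8) = add(f(7), 8) = add(66, 8) = 74
f(9) = add(f(8), 8) = add(74, 8) = 82
f(10) = add(f(9), 8) = add(82, 8) = 90
f(11) = add(f(10), 8) = add(90, 8) = 98
f(12) = add(f(11), 8) = add(98, 8) = 106
f(13) = add(f(12), 8) = add(106, 8) = 114


114


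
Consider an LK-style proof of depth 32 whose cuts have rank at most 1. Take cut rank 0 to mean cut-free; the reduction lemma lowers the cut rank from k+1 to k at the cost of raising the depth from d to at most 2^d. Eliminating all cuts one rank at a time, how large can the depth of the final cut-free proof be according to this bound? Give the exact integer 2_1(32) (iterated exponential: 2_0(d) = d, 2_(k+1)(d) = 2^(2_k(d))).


Each rank reduction sends depth d to at most 2^d; cut rank r needs r reductions.
2_0(32) = 32
2_1(32) = 2^32 = 4294967296
Cut-free depth bound = 4294967296

4294967296


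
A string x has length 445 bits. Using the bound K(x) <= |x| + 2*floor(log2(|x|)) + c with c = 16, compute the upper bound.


floor(log2(445)) = 8
2 * 8 = 16
K(x) <= 445 + 16 + 16 = 477

477


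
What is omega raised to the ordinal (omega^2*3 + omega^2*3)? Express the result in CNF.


omega^(omega^2*3 + omega^2*3):
Both terms of the exponent have the same exponent 2, so they merge: omega^2*3 + omega^2*3 = omega^2*(3+3) = omega^2*6.
omega raised to a CNF ordinal is a single CNF term: Result = omega^(omega^2*6)

omega^(omega^2*6)


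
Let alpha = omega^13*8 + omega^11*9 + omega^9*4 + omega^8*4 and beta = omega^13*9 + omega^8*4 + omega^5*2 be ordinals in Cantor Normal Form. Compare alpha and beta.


Compare term by term from highest exponent:
alpha = omega^13*8 + omega^11*9 + omega^9*4 + omega^8*4
beta = omega^13*9 + omega^8*4 + omega^5*2
Term 1: alpha has omega^13*8, beta has omega^13*9
Term 2: alpha has omega^11*9, beta has omega^8*4
Term 3: alpha has omega^9*4, beta has omega^5*2
Term 4: alpha has omega^8*4, beta has omega^0*0
Result: alpha < beta

alpha < beta


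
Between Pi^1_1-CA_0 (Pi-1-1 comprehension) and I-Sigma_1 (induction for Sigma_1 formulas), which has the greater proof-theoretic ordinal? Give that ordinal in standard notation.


Proof-theoretic ordinal of Pi^1_1-CA_0 (Pi-1-1 comprehension): psi_0(Omega_omega)
Proof-theoretic ordinal of I-Sigma_1 (induction for Sigma_1 formulas): omega^omega
Comparing: omega^omega < psi_0(Omega_omega).
The larger ordinal is psi_0(Omega_omega) (from Pi^1_1-CA_0 (Pi-1-1 comprehension)).

psi_0(Omega_omega)


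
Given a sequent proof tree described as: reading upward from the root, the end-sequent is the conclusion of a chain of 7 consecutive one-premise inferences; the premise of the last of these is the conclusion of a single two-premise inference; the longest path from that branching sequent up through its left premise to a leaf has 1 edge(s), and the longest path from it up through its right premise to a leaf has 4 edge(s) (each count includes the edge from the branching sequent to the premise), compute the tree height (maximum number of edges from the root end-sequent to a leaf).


Longest path through the left premise: 1 edges (measured from the branching sequent)
Longest path through the right premise: 4 edges
Height of the subtree rooted at the branching sequent: max(1, 4) = 4
The branching sequent sits 7 edges above the root (the chain of one-premise inferences), so height = 4 + 7 = 11

11


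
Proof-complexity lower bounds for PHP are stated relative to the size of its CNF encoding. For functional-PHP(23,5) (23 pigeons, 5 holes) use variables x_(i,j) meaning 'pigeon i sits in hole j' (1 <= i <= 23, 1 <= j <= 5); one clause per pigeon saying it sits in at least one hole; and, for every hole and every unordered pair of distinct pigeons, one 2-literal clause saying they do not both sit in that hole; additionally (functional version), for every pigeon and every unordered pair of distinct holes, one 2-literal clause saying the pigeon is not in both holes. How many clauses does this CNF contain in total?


functional-PHP(23,5): 23 pigeons, 5 holes, 23*5 = 115 variables.
- pigeon clauses: one per pigeon -> 23 clauses
- hole clauses: 5 holes * C(23,2) = 5 * 253 -> 1265 clauses
- functional clauses: 23 pigeons * C(5,2) = 23 * 10 -> 230 clauses
Total clauses = 23 + 1265 + 230 = 1518

1518


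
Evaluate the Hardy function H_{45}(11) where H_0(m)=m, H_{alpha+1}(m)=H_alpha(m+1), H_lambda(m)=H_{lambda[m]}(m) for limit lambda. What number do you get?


H_45(11):
For finite ordinals k, H_k(n) = n + k (each successor step adds 1).
H_45(11) = 11 + 45 = 56

56


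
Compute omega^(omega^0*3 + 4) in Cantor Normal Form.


omega^(omega^0*3 + 4):
omega^0 = 1, so the exponent is 3 + 4 = 7 (finite ordinal addition).
Result = omega^7, already a single CNF term.

omega^7


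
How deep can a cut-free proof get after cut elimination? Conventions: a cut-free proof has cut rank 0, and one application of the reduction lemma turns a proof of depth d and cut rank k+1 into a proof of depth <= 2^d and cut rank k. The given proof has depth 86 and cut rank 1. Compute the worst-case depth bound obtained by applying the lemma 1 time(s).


Each rank reduction sends depth d to at most 2^d; cut rank r needs r reductions.
2_0(86) = 86
2_1(86) = 2^86 = 77371252455336267181195264
Cut-free depth bound = 77371252455336267181195264

77371252455336267181195264


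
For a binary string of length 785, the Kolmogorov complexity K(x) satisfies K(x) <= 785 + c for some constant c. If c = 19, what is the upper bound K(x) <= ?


K(x) <= |x| + c = 785 + 19 = 804

804


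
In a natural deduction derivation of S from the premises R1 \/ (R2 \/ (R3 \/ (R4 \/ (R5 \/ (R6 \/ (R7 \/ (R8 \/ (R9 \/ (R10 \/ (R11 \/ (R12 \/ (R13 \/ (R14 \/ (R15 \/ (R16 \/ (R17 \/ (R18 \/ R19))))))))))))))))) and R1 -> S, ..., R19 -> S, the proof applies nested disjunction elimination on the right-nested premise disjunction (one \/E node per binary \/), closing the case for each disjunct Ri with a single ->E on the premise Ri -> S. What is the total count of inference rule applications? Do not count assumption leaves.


The premise R1 \/ (R2 \/ (R3 \/ (R4 \/ (R5 \/ (R6 \/ (R7 \/ (R8 \/ (R9 \/ (R10 \/ (R11 \/ (R12 \/ (R13 \/ (R14 \/ (R15 \/ (R16 \/ (R17 \/ (R18 \/ R19))))))))))))))))) contains 19 disjuncts, hence 18 binary \/ connectives.
- Each binary \/ is eliminated once: 18 \/E nodes.
- Each of the 19 cases Ri derives S by one ->E with Ri -> S: 19 ->E nodes.
Total = 18 + 19 = 37

37


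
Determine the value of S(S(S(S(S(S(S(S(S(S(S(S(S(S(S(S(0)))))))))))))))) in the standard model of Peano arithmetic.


Counting successors applied to 0:
16 applications of S to 0 = 16

16


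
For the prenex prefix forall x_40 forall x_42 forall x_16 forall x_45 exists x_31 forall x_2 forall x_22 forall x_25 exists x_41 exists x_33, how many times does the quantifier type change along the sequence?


Walk the prefix and count type changes:
  position 1: forall -> forall
  position 2: forall -> forall
  position 3: forall -> forall
  position 4: forall -> exists <-- alternation
  position 5: exists -> forall <-- alternation
  position 6: forall -> forall
  position 7: forall -> forall
  position 8: forall -> exists <-- alternation
  position 9: exists -> exists
Total alternations = 3

3


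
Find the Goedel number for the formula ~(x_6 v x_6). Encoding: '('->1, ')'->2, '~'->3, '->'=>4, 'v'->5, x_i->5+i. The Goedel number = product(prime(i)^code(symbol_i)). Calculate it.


Formula: ~(x_6 v x_6)
Symbol codes: [3, 1, 11, 5, 11, 2]
Primes: [2, 3, 5, 7, 11, 13]
p_1^3 = 2^3 = 8
p_2^1 = 3^1 = 3
p_3^11 = 5^11 = 48828125
p_4^5 = 7^5 = 16807
p_5^11 = 11^11 = 285311670611
p_6^2 = 13^2 = 169
Product = 949680959654395327734375000

949680959654395327734375000


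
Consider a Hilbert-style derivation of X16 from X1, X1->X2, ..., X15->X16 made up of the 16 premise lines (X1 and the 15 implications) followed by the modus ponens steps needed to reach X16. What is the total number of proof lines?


We have 16 premise lines: X1 and 15 implications.
Each implication is detached once by MP, giving 15 MP lines.
16 premise lines + 15 MP lines = 31 total lines.

31


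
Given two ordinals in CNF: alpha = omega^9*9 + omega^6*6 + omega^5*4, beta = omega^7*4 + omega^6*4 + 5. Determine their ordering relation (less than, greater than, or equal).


Compare term by term from highest exponent:
alpha = omega^9*9 + omega^6*6 + omega^5*4
beta = omega^7*4 + omega^6*4 + 5
Term 1: alpha has omega^9*9, beta has omega^7*4
Term 2: alpha has omega^6*6, beta has omega^6*4
Term 3: alpha has omega^5*4, beta has omega^0*5
Result: alpha > beta

alpha > beta


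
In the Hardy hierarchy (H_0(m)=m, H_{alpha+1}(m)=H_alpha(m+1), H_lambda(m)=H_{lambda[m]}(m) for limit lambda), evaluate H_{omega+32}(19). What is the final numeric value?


H_{omega+32}(19):
Unwind the 32 successor steps: H_{omega+32}(19) = H_omega(19+32) = H_omega(51).
H_omega(m) = H_m(m) = m + m = 2m.
Result = 2 * 51 = 102

102


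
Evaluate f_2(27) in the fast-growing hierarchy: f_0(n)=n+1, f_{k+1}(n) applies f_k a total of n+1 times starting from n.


f_2(27) = f_1^28(27)
f_1(m) = 2m + 1.
Iterating: f_1^k(n) = 2^k*(n+1) - 1.
f_2(27) = 2^28*(27+1) - 1 = 268435456*28 - 1 = 7516192767

7516192767


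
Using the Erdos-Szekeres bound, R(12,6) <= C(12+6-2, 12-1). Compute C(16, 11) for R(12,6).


R(12,6) <= C(12+6-2, 12-1) = C(16, 11)
C(16, 11) = 16! / (11! * 5!)
= 4368

4368


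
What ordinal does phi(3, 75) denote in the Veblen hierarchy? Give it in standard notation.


phi(3, 75):
phi(3, beta) = eta_beta (the beta-th eta number, fixed point of zeta).
phi(3, 75) = eta_75

eta_75


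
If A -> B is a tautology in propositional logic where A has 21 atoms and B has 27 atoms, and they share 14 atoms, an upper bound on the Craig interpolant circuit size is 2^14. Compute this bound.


Shared atoms = 14
Craig interpolant size bound = 2^14
= 16384

16384


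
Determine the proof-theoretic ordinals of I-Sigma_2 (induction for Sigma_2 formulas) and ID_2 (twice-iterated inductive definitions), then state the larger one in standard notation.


Proof-theoretic ordinal of I-Sigma_2 (induction for Sigma_2 formulas): omega^(omega^omega)
Proof-theoretic ordinal of ID_2 (twice-iterated inductive definitions): psi_0(epsilon_{Omega_2+1})
Comparing: omega^(omega^omega) < psi_0(epsilon_{Omega_2+1}).
The larger ordinal is psi_0(epsilon_{Omega_2+1}) (from ID_2 (twice-iterated inductive definitions)).

psi_0(epsilon_{Omega_2+1})


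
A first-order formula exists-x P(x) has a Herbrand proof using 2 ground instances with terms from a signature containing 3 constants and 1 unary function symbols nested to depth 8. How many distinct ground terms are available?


Herbrand terms by depth:
Depth 0: 3 constants
Depth 1: 3 new terms (running total: 6)
Depth 2: 3 new terms (running total: 9)
Depth 3: 3 new terms (running total: 12)
Depth 4: 3 new terms (running total: 15)
Depth 5: 3 new terms (running total: 18)
Depth 6: 3 new terms (running total: 21)
Depth 7: 3 new terms (running total: 24)
Depth 8: 3 new terms (running total: 27)
Total distinct ground terms = 27

27


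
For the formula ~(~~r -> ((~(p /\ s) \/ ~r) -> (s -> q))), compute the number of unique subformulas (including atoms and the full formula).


Formula: ~(~~r -> ((~(p /\ s) \/ ~r) -> (s -> q)))
Subformulas found:
  1. q
  2. s
  3. r
  4. p
  5. ~r
  6. ~~r
  7. (p /\ s)
  8. (s -> q)
  9. ~(p /\ s)
  10. (~(p /\ s) \/ ~r)
  11. ((~(p /\ s) \/ ~r) -> (s -> q))
  12. (~~r -> ((~(p /\ s) \/ ~r) -> (s -> q)))
  13. ~(~~r -> ((~(p /\ s) \/ ~r) -> (s -> q)))
Total distinct subformulas = 13

13


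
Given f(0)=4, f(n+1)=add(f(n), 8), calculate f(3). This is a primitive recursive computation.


f(0) = 4
f(1) = add(f(0), 8) = add(4, 8) = 12
f(2) = add(f(1), 8) = add(12, 8) = 20
f(3) = add(f(2), 8) = add(20, 8) = 28


28


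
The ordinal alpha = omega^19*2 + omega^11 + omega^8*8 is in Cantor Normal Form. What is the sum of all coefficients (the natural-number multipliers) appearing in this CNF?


CNF: omega^19*2 + omega^11 + omega^8*8
Coefficients: 2 + 1 + 8 = 11

11


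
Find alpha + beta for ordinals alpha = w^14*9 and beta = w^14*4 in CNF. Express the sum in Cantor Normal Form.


Ordinal addition w^14*9 + w^14*4:
Both terms have the same exponent 14.
w^e*c + w^e*d = w^e*(c+d).
Result = w^14*(9+4) = w^14*13

w^14*13


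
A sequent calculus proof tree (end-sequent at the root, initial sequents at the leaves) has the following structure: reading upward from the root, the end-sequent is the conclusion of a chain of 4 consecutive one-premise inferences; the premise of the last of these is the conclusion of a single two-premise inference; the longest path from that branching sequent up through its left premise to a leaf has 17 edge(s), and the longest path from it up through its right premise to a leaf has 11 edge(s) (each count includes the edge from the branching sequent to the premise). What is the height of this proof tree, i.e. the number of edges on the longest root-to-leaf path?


Longest path through the left premise: 17 edges (measured from the branching sequent)
Longest path through the right premise: 11 edges
Height of the subtree rooted at the branching sequent: max(17, 11) = 17
The branching sequent sits 4 edges above the root (the chain of one-premise inferences), so height = 17 + 4 = 21

21


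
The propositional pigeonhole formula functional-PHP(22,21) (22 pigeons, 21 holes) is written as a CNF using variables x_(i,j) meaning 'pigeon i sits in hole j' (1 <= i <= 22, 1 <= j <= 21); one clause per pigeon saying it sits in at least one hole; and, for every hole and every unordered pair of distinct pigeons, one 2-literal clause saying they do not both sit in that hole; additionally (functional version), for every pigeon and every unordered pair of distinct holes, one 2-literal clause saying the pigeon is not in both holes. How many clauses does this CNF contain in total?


functional-PHP(22,21): 22 pigeons, 21 holes, 22*21 = 462 variables.
- pigeon clauses: one per pigeon -> 22 clauses
- hole clauses: 21 holes * C(22,2) = 21 * 231 -> 4851 clauses
- functional clauses: 22 pigeons * C(21,2) = 22 * 210 -> 4620 clauses
Total clauses = 22 + 4851 + 4620 = 9493

9493


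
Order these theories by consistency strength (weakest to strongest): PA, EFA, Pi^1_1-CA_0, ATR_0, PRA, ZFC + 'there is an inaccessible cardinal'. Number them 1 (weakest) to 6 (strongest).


Ordering by consistency strength:
1. EFA
2. PRA
3. PA
4. ATR_0
5. Pi^1_1-CA_0
6. ZFC + 'there is an inaccessible cardinal'


PA=3, EFA=1, Pi^1_1-CA_0=5, ATR_0=4, PRA=2, ZFC + 'there is an inaccessible cardinal'=6


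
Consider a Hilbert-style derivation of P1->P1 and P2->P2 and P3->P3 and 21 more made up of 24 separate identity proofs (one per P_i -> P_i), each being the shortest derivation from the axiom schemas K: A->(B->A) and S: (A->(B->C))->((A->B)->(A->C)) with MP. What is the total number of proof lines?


The shortest proof of A->A from K and S in the Hilbert calculus has exactly 5 lines:
(1) K instance A->((A->A)->A), (2) S instance, (3) MP on 1,2, (4) K instance A->(A->A), (5) MP on 3,4.
For 24 independent identities: 24 * 5 = 120 lines total.

120


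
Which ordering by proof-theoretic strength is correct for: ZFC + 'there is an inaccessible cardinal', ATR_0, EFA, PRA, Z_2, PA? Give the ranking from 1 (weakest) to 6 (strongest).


Ordering by consistency strength:
1. EFA
2. PRA
3. PA
4. ATR_0
5. Z_2
6. ZFC + 'there is an inaccessible cardinal'


ZFC + 'there is an inaccessible cardinal'=6, ATR_0=4, EFA=1, PRA=2, Z_2=5, PA=3


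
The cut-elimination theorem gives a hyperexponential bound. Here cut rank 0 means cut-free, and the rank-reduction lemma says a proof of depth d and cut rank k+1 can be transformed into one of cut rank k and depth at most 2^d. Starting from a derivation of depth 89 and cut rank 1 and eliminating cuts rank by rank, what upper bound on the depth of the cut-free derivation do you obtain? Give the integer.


Each rank reduction sends depth d to at most 2^d; cut rank r needs r reductions.
2_0(89) = 89
2_1(89) = 2^89 = 618970019642690137449562112
Cut-free depth bound = 618970019642690137449562112

618970019642690137449562112


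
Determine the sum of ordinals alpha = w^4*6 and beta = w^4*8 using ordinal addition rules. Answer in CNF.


Ordinal addition w^4*6 + w^4*8:
Both terms have the same exponent 4.
w^e*c + w^e*d = w^e*(c+d).
Result = w^4*(6+8) = w^4*14

w^4*14


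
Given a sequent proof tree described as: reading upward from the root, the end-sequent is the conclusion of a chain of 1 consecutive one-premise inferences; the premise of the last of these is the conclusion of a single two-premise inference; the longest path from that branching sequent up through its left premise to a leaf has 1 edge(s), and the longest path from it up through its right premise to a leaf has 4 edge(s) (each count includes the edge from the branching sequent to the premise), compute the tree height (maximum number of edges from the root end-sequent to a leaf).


Longest path through the left premise: 1 edges (measured from the branching sequent)
Longest path through the right premise: 4 edges
Height of the subtree rooted at the branching sequent: max(1, 4) = 4
The branching sequent sits 1 edges above the root (the chain of one-premise inferences), so height = 4 + 1 = 5

5


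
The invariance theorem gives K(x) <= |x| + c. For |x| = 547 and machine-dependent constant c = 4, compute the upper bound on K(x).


K(x) <= |x| + c = 547 + 4 = 551

551


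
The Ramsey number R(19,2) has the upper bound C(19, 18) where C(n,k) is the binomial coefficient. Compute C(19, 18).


R(19,2) <= C(19+2-2, 19-1) = C(19, 18)
C(19, 18) = 19! / (18! * 1!)
= 19

19


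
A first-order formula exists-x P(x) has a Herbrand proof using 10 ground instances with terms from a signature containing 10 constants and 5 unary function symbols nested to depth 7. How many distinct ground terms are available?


Herbrand terms by depth:
Depth 0: 10 constants
Depth 1: 50 new terms (running total: 60)
Depth 2: 250 new terms (running total: 310)
Depth 3: 1250 new terms (running total: 1560)
Depth 4: 6250 new terms (running total: 7810)
Depth 5: 31250 new terms (running total: 39060)
Depth 6: 156250 new terms (running total: 195310)
Depth 7: 781250 new terms (running total: 976560)
Total distinct ground terms = 976560

976560


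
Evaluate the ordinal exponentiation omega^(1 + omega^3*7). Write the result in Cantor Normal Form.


omega^(1 + omega^3*7):
In ordinal addition a term is absorbed by a following term of strictly larger exponent: 0 < 3, so 1 + omega^3*7 = omega^3*7.
omega raised to a CNF ordinal is a single CNF term: Result = omega^(omega^3*7)

omega^(omega^3*7)


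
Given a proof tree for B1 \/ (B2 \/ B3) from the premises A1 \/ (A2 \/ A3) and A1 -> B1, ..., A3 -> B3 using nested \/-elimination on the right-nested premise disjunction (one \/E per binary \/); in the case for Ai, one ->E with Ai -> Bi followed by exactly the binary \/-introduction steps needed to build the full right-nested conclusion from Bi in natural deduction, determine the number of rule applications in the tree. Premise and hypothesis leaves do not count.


Constructive dilemma with 3 branches, all disjunctions right-nested:
- \/E: the premise has 2 binary \/, each eliminated once: 2 nodes.
- ->E: one per case (Ai with Ai -> Bi gives Bi): 3 nodes.
- \/I: in case i < n, Bi needs 1 step to form Bi \/ (B(i+1) \/ ...) and then i-1 steps to prepend B(i-1), ..., B1, i.e. i steps; in case i = n, B3 needs 2 prepend steps.
  \/I total = (1 + 2 + ... + 2) + 2 = 3 + 2 = 5 nodes.
Total = 2 + 3 + 5 = 10

10


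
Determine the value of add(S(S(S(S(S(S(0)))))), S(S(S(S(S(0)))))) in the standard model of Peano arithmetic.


add(S^6(0), S^5(0)):
S^6(0) = 6
S^5(0) = 5
6 + 5 = 11

11


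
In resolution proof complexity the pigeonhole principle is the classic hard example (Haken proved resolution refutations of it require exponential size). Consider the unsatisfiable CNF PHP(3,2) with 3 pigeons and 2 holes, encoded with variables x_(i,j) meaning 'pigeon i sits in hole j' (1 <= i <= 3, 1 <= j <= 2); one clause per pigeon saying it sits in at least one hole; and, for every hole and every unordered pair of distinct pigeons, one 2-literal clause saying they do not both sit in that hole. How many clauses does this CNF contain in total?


PHP(3,2): 3 pigeons, 2 holes, 3*2 = 6 variables.
- pigeon clauses: one per pigeon -> 3 clauses
- hole clauses: 2 holes * C(3,2) = 2 * 3 -> 6 clauses
Total clauses = 3 + 6 = 9

9


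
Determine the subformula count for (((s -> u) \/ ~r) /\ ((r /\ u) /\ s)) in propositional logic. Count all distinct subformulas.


Formula: (((s -> u) \/ ~r) /\ ((r /\ u) /\ s))
Subformulas found:
  1. u
  2. s
  3. r
  4. ~r
  5. (r /\ u)
  6. (s -> u)
  7. ((r /\ u) /\ s)
  8. ((s -> u) \/ ~r)
  9. (((s -> u) \/ ~r) /\ ((r /\ u) /\ s))
Total distinct subformulas = 9

9


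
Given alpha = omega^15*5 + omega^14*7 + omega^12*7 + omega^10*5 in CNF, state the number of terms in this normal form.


CNF: omega^15*5 + omega^14*7 + omega^12*7 + omega^10*5
Count the summands separated by '+':
  term 1: omega^15*5
  term 2: omega^14*7
  term 3: omega^12*7
  term 4: omega^10*5
Total terms = 4

4


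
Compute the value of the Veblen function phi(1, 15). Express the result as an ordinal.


phi(1, 15):
phi(1, beta) = epsilon_beta (the beta-th epsilon number).
phi(1, 15) = epsilon_15

epsilon_15


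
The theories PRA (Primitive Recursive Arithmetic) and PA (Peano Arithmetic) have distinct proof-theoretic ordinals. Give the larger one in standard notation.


Proof-theoretic ordinal of PRA (Primitive Recursive Arithmetic): omega^omega
Proof-theoretic ordinal of PA (Peano Arithmetic): epsilon_0
Comparing: omega^omega < epsilon_0.
The larger ordinal is epsilon_0 (from PA (Peano Arithmetic)).

epsilon_0


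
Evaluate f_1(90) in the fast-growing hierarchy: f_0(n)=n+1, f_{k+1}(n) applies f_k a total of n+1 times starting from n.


f_1(90) = f_0^91(90)
f_0 adds 1 each time, applied 91 times.
f_1(90) = 90 + 91 = 181

181


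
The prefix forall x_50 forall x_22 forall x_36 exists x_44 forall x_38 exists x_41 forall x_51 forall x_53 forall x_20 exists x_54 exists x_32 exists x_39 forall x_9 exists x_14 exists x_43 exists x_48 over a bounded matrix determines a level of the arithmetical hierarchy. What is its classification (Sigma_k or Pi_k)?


Leading quantifier is forall, so the class is Pi.
Number of quantifier blocks = alternations + 1 = 7 + 1 = 8.
Classification: Pi_8

Pi_8


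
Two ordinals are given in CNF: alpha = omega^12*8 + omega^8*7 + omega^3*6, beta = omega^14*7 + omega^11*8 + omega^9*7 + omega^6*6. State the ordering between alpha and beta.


Compare term by term from highest exponent:
alpha = omega^12*8 + omega^8*7 + omega^3*6
beta = omega^14*7 + omega^11*8 + omega^9*7 + omega^6*6
Term 1: alpha has omega^12*8, beta has omega^14*7
Term 2: alpha has omega^8*7, beta has omega^11*8
Term 3: alpha has omega^3*6, beta has omega^9*7
Term 4: alpha has omega^0*0, beta has omega^6*6
Result: alpha < beta

alpha < beta


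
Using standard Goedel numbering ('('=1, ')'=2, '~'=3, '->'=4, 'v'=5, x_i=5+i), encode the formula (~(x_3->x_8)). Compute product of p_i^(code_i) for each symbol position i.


Formula: (~(x_3->x_8))
Symbol codes: [1, 3, 1, 8, 4, 13, 2, 2]
Primes: [2, 3, 5, 7, 11, 13, 17, 19]
p_1^1 = 2^1 = 2
p_2^3 = 3^3 = 27
p_3^1 = 5^1 = 5
p_4^8 = 7^8 = 5764801
p_5^4 = 11^4 = 14641
p_6^13 = 13^13 = 302875106592253
p_7^2 = 17^2 = 289
p_8^2 = 19^2 = 361
Product = 720091110422864272329904196119590

720091110422864272329904196119590


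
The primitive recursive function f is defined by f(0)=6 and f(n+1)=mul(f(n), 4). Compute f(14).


f(0) = 6
f(1) = mul(f(0), 4) = mul(6, 4) = 24
f(2) = mul(f(1), 4) = mul(24, 4) = 96
f(3) = mul(f(2), 4) = mul(96, 4) = 384
f(4) = mul(f(3), 4) = mul(384, 4) = 1536
f(5) = mul(f(4), 4) = mul(1536, 4) = 6144
f(6) = mul(f(5), 4) = mul(6144, 4) = 24576
f(7) = mul(f(6), 4) = mul(24576, 4) = 98304
f(8) = mul(f(7), 4) = mul(98304, 4) = 393216
f(9) = mul(f(8), 4) = mul(393216, 4) = 1572864
f(10) = mul(f(9), 4) = mul(1572864, 4) = 6291456
f(11) = mul(f(10), 4) = mul(6291456, 4) = 25165824
f(12) = mul(f(11), 4) = mul(25165824, 4) = 100663296
f(13) = mul(f(12), 4) = mul(100663296, 4) = 402653184
f(14) = mul(f(13), 4) = mul(402653184, 4) = 1610612736


1610612736
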